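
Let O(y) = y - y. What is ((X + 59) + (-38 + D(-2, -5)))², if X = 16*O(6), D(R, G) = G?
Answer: 256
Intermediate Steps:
O(y) = 0
X = 0 (X = 16*0 = 0)
((X + 59) + (-38 + D(-2, -5)))² = ((0 + 59) + (-38 - 5))² = (59 - 43)² = 16² = 256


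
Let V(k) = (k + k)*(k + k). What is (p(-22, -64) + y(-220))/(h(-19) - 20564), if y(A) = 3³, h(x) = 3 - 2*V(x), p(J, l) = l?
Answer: 37/23449 ≈ 0.0015779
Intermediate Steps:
V(k) = 4*k² (V(k) = (2*k)*(2*k) = 4*k²)
h(x) = 3 - 8*x²
y(A) = 27
(p(-22, -64) + y(-220))/(h(-19) - 20564) = (-64 + 27)/((3 - 8*(-19)²) - 20564) = -37/((3 - 8*361) - 20564) = -37/((3 - 2888) - 20564) = -37/(-2885 - 20564) = -37/(-23449) = -37*(-1/23449) = 37/23449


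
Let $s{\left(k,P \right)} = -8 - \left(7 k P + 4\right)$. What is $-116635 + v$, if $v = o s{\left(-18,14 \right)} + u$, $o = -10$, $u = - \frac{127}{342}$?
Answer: $- \frac{45881137}{342} \approx -1.3416 \cdot 10^{5}$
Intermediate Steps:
$u = - \frac{127}{342}$ ($u = \left(-127\right) \frac{1}{342} = - \frac{127}{342} \approx -0.37135$)
$s{\left(k,P \right)} = -12 - 7 P k$ ($s{\left(k,P \right)} = -8 - \left(7 P k + 4\right) = -8 - \left(4 + 7 P k\right) = -12 - 7 P k$)
$v = - \frac{5991967}{342}$ ($v = - 10 \left(-12 - 98 \left(-18\right)\right) - \frac{127}{342} = - 10 \left(-12 + 1764\right) - \frac{127}{342} = \left(-10\right) 1752 - \frac{127}{342} = -17520 - \frac{127}{342} = - \frac{5991967}{342} \approx -17520.0$)
$-116635 + v = -116635 - \frac{5991967}{342} = - \frac{45881137}{342}$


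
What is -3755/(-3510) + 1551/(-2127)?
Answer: 169525/497718 ≈ 0.34060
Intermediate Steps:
-3755/(-3510) + 1551/(-2127) = -3755*(-1/3510) + 1551*(-1/2127) = 751/702 - 517/709 = 169525/497718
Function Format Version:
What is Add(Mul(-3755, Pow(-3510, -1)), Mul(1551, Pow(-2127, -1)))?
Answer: Rational(169525, 497718) ≈ 0.34060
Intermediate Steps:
Add(Mul(-3755, Pow(-3510, -1)), Mul(1551, Pow(-2127, -1))) = Add(Mul(-3755, Rational(-1, 3510)), Mul(1551, Rational(-1, 2127))) = Add(Rational(751, 702), Rational(-517, 709)) = Rational(169525, 497718)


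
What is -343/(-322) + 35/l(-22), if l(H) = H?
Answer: -133/253 ≈ -0.52569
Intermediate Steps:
-343/(-322) + 35/l(-22) = -343/(-322) + 35/(-22) = -343*(-1/322) + 35*(-1/22) = 49/46 - 35/22 = -133/253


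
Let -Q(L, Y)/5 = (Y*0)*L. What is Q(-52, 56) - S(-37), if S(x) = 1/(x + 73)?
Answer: -1/36 ≈ -0.027778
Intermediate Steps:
S(x) = 1/(73 + x)
Q(L, Y) = 0 (Q(L, Y) = -5*Y*0*L = -0*L = -5*0 = 0)
Q(-52, 56) - S(-37) = 0 - 1/(73 - 37) = 0 - 1/36 = -1/36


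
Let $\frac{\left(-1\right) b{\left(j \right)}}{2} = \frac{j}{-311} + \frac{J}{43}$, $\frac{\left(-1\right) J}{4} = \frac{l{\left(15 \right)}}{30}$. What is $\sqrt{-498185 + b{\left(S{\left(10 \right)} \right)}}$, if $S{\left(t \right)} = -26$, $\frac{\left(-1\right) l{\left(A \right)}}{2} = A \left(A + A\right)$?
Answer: $\frac{i \sqrt{89095003173613}}{13373} \approx 705.83 i$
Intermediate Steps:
$l{\left(A \right)} = - 4 A^{2}$ ($l{\left(A \right)} = - 2 A \left(A + A\right) = - 2 A 2 A = - 2 \cdot 2 A^{2} = - 4 A^{2}$)
$J = 120$ ($J = - 4 \frac{\left(-4\right) 15^{2}}{30} = - 4 \left(-4\right) 225 \cdot \frac{1}{30} = - 4 \left(\left(-900\right) \frac{1}{30}\right) = \left(-4\right) \left(-30\right) = 120$)
$b{\left(j \right)} = - \frac{240}{43} + \frac{2 j}{311}$ ($b{\left(j \right)} = - 2 \left(\frac{j}{-311} + \frac{120}{43}\right) = - 2 \left(j \left(- \frac{1}{311}\right) + 120 \cdot \frac{1}{43}\right) = - 2 \left(- \frac{j}{311} + \frac{120}{43}\right) = - 2 \left(\frac{120}{43} - \frac{j}{311}\right) = - \frac{240}{43} + \frac{2 j}{311}$)
$\sqrt{-498185 + b{\left(S{\left(10 \right)} \right)}} = \sqrt{-498185 + \left(- \frac{240}{43} + \frac{2}{311} \left(-26\right)\right)} = \sqrt{-498185 - \frac{76876}{13373}} = \sqrt{- \frac{6662304881}{13373}} = \frac{i \sqrt{89095003173613}}{13373}$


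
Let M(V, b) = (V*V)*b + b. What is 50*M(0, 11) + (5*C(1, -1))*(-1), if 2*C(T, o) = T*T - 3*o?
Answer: 540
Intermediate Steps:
M(V, b) = b + b*V**2 (M(V, b) = V**2*b + b = b*V**2 + b = b + b*V**2)
C(T, o) = T**2/2 - 3*o/2 (C(T, o) = (T*T - 3*o)/2 = (T**2 - 3*o)/2 = T**2/2 - 3*o/2)
50*M(0, 11) + (5*C(1, -1))*(-1) = 50*(11*(1 + 0**2)) + (5*((1/2)*1**2 - 3/2*(-1)))*(-1) = 50*(11*(1 + 0)) + (5*((1/2)*1 + 3/2))*(-1) = 50*(11*1) + (5*(1/2 + 3/2))*(-1) = 50*11 + (5*2)*(-1) = 550 + 10*(-1) = 550 - 10 = 540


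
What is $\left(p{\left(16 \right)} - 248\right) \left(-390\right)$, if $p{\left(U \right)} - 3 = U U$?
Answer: $-4290$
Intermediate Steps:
$p{\left(U \right)} = 3 + U^{2}$ ($p{\left(U \right)} = 3 + U U = 3 + U^{2}$)
$\left(p{\left(16 \right)} - 248\right) \left(-390\right) = \left(\left(3 + 16^{2}\right) - 248\right) \left(-390\right) = \left(\left(3 + 256\right) - 248\right) \left(-390\right) = \left(259 - 248\right) \left(-390\right) = 11 \left(-390\right) = -4290$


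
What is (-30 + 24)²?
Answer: 36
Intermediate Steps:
(-30 + 24)² = (-6)² = 36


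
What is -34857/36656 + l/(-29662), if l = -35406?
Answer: 131957001/543645136 ≈ 0.24273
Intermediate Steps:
-34857/36656 + l/(-29662) = -34857/36656 - 35406/(-29662) = -34857*1/36656 - 35406*(-1/29662) = -34857/36656 + 17703/14831 = 131957001/543645136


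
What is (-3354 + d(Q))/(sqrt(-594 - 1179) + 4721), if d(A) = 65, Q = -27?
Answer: -15527369/22289614 + 9867*I*sqrt(197)/22289614 ≈ -0.69662 + 0.0062132*I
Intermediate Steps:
(-3354 + d(Q))/(sqrt(-594 - 1179) + 4721) = (-3354 + 65)/(sqrt(-594 - 1179) + 4721) = -3289/(sqrt(-1773) + 4721) = -3289/(3*I*sqrt(197) + 4721) = -3289/(4721 + 3*I*sqrt(197))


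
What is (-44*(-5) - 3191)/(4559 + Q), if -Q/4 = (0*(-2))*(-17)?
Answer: -2971/4559 ≈ -0.65168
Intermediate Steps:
Q = 0 (Q = -4*0*(-2)*(-17) = -0*(-17) = -4*0 = 0)
(-44*(-5) - 3191)/(4559 + Q) = (-44*(-5) - 3191)/(4559 + 0) = (220 - 3191)/4559 = -2971*1/4559 = -2971/4559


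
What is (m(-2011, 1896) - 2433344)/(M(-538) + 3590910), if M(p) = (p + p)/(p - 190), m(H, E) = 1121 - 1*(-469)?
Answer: -442579228/653545889 ≈ -0.67720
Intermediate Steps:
m(H, E) = 1590 (m(H, E) = 1121 + 469 = 1590)
M(p) = 2*p/(-190 + p) (M(p) = (2*p)/(-190 + p) = 2*p/(-190 + p))
(m(-2011, 1896) - 2433344)/(M(-538) + 3590910) = (1590 - 2433344)/(2*(-538)/(-190 - 538) + 3590910) = -2431754/(2*(-538)/(-728) + 3590910) = -2431754/(2*(-538)*(-1/728) + 3590910) = -2431754/(269/182 + 3590910) = -2431754/653545889/182 = -2431754*182/653545889 = -442579228/653545889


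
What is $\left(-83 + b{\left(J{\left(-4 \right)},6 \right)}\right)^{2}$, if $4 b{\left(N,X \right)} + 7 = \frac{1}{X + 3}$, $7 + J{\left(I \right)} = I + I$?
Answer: $\frac{2325625}{324} \approx 7177.9$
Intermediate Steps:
$J{\left(I \right)} = -7 + 2 I$ ($J{\left(I \right)} = -7 + \left(I + I\right) = -7 + 2 I$)
$b{\left(N,X \right)} = - \frac{7}{4} + \frac{1}{4 \left(3 + X\right)}$ ($b{\left(N,X \right)} = - \frac{7}{4} + \frac{1}{4 \left(X + 3\right)} = - \frac{7}{4} + \frac{1}{4 \left(3 + X\right)}$)
$\left(-83 + b{\left(J{\left(-4 \right)},6 \right)}\right)^{2} = \left(-83 + \frac{-20 - 42}{4 \left(3 + 6\right)}\right)^{2} = \left(-83 + \frac{-20 - 42}{4 \cdot 9}\right)^{2} = \left(-83 + \frac{1}{4} \cdot \frac{1}{9} \left(-62\right)\right)^{2} = \left(-83 - \frac{31}{18}\right)^{2} = \left(- \frac{1525}{18}\right)^{2} = \frac{2325625}{324}$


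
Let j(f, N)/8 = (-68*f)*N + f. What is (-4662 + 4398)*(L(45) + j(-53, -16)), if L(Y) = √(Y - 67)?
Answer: 121898304 - 264*I*√22 ≈ 1.219e+8 - 1238.3*I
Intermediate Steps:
L(Y) = √(-67 + Y)
j(f, N) = 8*f - 544*N*f (j(f, N) = 8*((-68*f)*N + f) = 8*(-68*N*f + f) = 8*(f - 68*N*f) = 8*f - 544*N*f)
(-4662 + 4398)*(L(45) + j(-53, -16)) = (-4662 + 4398)*(√(-67 + 45) + 8*(-53)*(1 - 68*(-16))) = -264*(√(-22) + 8*(-53)*(1 + 1088)) = -264*(I*√22 + 8*(-53)*1089) = -264*(I*√22 - 461736) = -264*(-461736 + I*√22) = 121898304 - 264*I*√22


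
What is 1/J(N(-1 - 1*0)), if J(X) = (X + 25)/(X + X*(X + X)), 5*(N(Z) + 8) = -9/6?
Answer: 6474/835 ≈ 7.7533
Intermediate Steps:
N(Z) = -83/10 (N(Z) = -8 + (-9/6)/5 = -8 + (-9*1/6)/5 = -8 + (1/5)*(-3/2) = -8 - 3/10 = -83/10)
J(X) = (25 + X)/(X + 2*X**2) (J(X) = (25 + X)/(X + X*(2*X)) = (25 + X)/(X + 2*X**2))
1/J(N(-1 - 1*0)) = 1/((25 - 83/10)/((-83/10)*(1 + 2*(-83/10)))) = 1/(-10/83*167/10/(1 - 83/5)) = 1/(-10/83*167/10/(-78/5)) = 1/(-10/83*(-5/78)*167/10) = 1/(835/6474) = 6474/835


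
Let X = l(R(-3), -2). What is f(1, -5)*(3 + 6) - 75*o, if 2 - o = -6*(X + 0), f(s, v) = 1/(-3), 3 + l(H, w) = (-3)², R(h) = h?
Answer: -2853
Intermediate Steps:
l(H, w) = 6 (l(H, w) = -3 + (-3)² = -3 + 9 = 6)
f(s, v) = -⅓ (f(s, v) = 1*(-⅓) = -⅓)
X = 6
o = 38 (o = 2 - (-6)*(6 + 0) = 2 - (-6)*6 = 2 - 1*(-36) = 2 + 36 = 38)
f(1, -5)*(3 + 6) - 75*o = -(3 + 6)/3 - 75*38 = -⅓*9 - 2850 = -3 - 2850 = -2853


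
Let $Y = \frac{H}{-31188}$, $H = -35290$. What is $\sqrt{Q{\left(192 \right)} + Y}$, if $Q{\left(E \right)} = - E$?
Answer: $\frac{i \sqrt{46414028382}}{15594} \approx 13.816 i$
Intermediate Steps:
$Y = \frac{17645}{15594}$ ($Y = - \frac{35290}{-31188} = \left(-35290\right) \left(- \frac{1}{31188}\right) = \frac{17645}{15594} \approx 1.1315$)
$\sqrt{Q{\left(192 \right)} + Y} = \sqrt{\left(-1\right) 192 + \frac{17645}{15594}} = \sqrt{-192 + \frac{17645}{15594}} = \sqrt{- \frac{2976403}{15594}} = \frac{i \sqrt{46414028382}}{15594}$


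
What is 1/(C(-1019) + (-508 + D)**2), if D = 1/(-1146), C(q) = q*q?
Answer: 1313316/1702616859637 ≈ 7.7135e-7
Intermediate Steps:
C(q) = q**2
D = -1/1146 ≈ -0.00087260
1/(C(-1019) + (-508 + D)**2) = 1/((-1019)**2 + (-508 - 1/1146)**2) = 1/(1038361 + (-582169/1146)**2) = 1/(1038361 + 338920744561/1313316) = 1/(1702616859637/1313316) = 1313316/1702616859637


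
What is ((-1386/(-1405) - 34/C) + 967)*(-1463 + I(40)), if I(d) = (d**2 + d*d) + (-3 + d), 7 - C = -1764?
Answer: 4272766672854/2488255 ≈ 1.7172e+6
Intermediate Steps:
C = 1771 (C = 7 - 1*(-1764) = 7 + 1764 = 1771)
I(d) = -3 + d + 2*d**2 (I(d) = (d**2 + d**2) + (-3 + d) = 2*d**2 + (-3 + d) = -3 + d + 2*d**2)
((-1386/(-1405) - 34/C) + 967)*(-1463 + I(40)) = ((-1386/(-1405) - 34/1771) + 967)*(-1463 + (-3 + 40 + 2*40**2)) = ((-1386*(-1/1405) - 34*1/1771) + 967)*(-1463 + (-3 + 40 + 2*1600)) = ((1386/1405 - 34/1771) + 967)*(-1463 + (-3 + 40 + 3200)) = (2406836/2488255 + 967)*(-1463 + 3237) = (2408549421/2488255)*1774 = 4272766672854/2488255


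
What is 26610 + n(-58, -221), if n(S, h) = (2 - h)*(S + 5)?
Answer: 14791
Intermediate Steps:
n(S, h) = (2 - h)*(5 + S)
26610 + n(-58, -221) = 26610 + (10 - 5*(-221) + 2*(-58) - 1*(-58)*(-221)) = 26610 + (10 + 1105 - 116 - 12818) = 26610 - 11819 = 14791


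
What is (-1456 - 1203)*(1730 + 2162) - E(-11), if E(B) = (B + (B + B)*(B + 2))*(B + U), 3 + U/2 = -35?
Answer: -10332559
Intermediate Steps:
U = -76 (U = -6 + 2*(-35) = -6 - 70 = -76)
E(B) = (-76 + B)*(B + 2*B*(2 + B)) (E(B) = (B + (B + B)*(B + 2))*(B - 76) = (B + (2*B)*(2 + B))*(-76 + B) = (B + 2*B*(2 + B))*(-76 + B) = (-76 + B)*(B + 2*B*(2 + B)))
(-1456 - 1203)*(1730 + 2162) - E(-11) = (-1456 - 1203)*(1730 + 2162) - (-11)*(-380 - 147*(-11) + 2*(-11)**2) = -2659*3892 - (-11)*(-380 + 1617 + 2*121) = -10348828 - (-11)*(-380 + 1617 + 242) = -10348828 - (-11)*1479 = -10348828 - 1*(-16269) = -10348828 + 16269 = -10332559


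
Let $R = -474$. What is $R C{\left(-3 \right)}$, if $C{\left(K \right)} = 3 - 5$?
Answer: $948$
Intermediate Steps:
$C{\left(K \right)} = -2$ ($C{\left(K \right)} = 3 - 5 = -2$)
$R C{\left(-3 \right)} = \left(-474\right) \left(-2\right) = 948$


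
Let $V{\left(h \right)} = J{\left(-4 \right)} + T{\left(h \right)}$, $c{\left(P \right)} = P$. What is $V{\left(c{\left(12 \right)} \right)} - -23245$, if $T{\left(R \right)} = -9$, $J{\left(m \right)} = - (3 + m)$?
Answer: $23237$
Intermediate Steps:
$J{\left(m \right)} = -3 - m$
$V{\left(h \right)} = -8$ ($V{\left(h \right)} = \left(-3 - -4\right) - 9 = \left(-3 + 4\right) - 9 = 1 - 9 = -8$)
$V{\left(c{\left(12 \right)} \right)} - -23245 = -8 - -23245 = -8 + 23245 = 23237$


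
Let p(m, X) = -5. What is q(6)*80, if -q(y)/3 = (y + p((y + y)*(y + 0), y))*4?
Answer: -960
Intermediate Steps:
q(y) = 60 - 12*y (q(y) = -3*(y - 5)*4 = -3*(-5 + y)*4 = -3*(-20 + 4*y) = 60 - 12*y)
q(6)*80 = (60 - 12*6)*80 = (60 - 72)*80 = -12*80 = -960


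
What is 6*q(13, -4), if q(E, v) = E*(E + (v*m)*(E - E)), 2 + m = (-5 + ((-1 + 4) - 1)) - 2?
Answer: 1014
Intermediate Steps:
m = -7 (m = -2 + ((-5 + ((-1 + 4) - 1)) - 2) = -2 + ((-5 + (3 - 1)) - 2) = -2 + ((-5 + 2) - 2) = -2 + (-3 - 2) = -2 - 5 = -7)
q(E, v) = E² (q(E, v) = E*(E + (v*(-7))*(E - E)) = E*(E - 7*v*0) = E*(E + 0) = E*E = E²)
6*q(13, -4) = 6*13² = 6*169 = 1014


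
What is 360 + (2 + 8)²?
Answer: 460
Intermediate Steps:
360 + (2 + 8)² = 360 + 10² = 360 + 100 = 460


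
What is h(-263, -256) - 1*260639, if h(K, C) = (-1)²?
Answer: -260638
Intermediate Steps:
h(K, C) = 1
h(-263, -256) - 1*260639 = 1 - 1*260639 = 1 - 260639 = -260638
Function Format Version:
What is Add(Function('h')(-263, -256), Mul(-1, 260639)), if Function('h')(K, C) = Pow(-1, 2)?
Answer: -260638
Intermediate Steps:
Function('h')(K, C) = 1
Add(Function('h')(-263, -256), Mul(-1, 260639)) = Add(1, Mul(-1, 260639)) = Add(1, -260639) = -260638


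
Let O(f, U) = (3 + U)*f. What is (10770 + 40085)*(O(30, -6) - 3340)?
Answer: -174432650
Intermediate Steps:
O(f, U) = f*(3 + U)
(10770 + 40085)*(O(30, -6) - 3340) = (10770 + 40085)*(30*(3 - 6) - 3340) = 50855*(30*(-3) - 3340) = 50855*(-90 - 3340) = 50855*(-3430) = -174432650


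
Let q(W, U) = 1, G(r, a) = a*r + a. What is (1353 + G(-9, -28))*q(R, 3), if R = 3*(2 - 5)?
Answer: 1577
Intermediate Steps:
G(r, a) = a + a*r
R = -9 (R = 3*(-3) = -9)
(1353 + G(-9, -28))*q(R, 3) = (1353 - 28*(1 - 9))*1 = (1353 - 28*(-8))*1 = (1353 + 224)*1 = 1577*1 = 1577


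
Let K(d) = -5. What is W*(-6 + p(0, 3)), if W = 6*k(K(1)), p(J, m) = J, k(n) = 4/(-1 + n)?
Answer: 24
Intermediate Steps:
W = -4 (W = 6*(4/(-1 - 5)) = 6*(4/(-6)) = 6*(4*(-1/6)) = 6*(-2/3) = -4)
W*(-6 + p(0, 3)) = -4*(-6 + 0) = -4*(-6) = 24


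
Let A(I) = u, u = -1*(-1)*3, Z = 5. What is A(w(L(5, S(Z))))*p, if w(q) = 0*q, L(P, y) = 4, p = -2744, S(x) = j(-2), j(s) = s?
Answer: -8232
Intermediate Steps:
S(x) = -2
u = 3 (u = 1*3 = 3)
w(q) = 0
A(I) = 3
A(w(L(5, S(Z))))*p = 3*(-2744) = -8232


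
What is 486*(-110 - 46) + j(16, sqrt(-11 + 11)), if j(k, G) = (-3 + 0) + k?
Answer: -75803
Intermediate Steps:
j(k, G) = -3 + k
486*(-110 - 46) + j(16, sqrt(-11 + 11)) = 486*(-110 - 46) + (-3 + 16) = 486*(-156) + 13 = -75816 + 13 = -75803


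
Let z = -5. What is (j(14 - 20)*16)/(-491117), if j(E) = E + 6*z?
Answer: 576/491117 ≈ 0.0011728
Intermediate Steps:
j(E) = -30 + E (j(E) = E + 6*(-5) = E - 30 = -30 + E)
(j(14 - 20)*16)/(-491117) = ((-30 + (14 - 20))*16)/(-491117) = ((-30 - 6)*16)*(-1/491117) = -36*16*(-1/491117) = -576*(-1/491117) = 576/491117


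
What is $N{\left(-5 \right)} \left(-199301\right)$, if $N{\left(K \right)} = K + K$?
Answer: $1993010$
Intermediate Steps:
$N{\left(K \right)} = 2 K$
$N{\left(-5 \right)} \left(-199301\right) = 2 \left(-5\right) \left(-199301\right) = \left(-10\right) \left(-199301\right) = 1993010$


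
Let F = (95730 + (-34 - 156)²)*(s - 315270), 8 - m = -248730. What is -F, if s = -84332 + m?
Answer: 19888401120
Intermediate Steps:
m = 248738 (m = 8 - 1*(-248730) = 8 + 248730 = 248738)
s = 164406 (s = -84332 + 248738 = 164406)
F = -19888401120 (F = (95730 + (-34 - 156)²)*(164406 - 315270) = (95730 + (-190)²)*(-150864) = (95730 + 36100)*(-150864) = 131830*(-150864) = -19888401120)
-F = -1*(-19888401120) = 19888401120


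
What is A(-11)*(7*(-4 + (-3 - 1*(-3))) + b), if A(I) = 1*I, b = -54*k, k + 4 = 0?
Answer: -2068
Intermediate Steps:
k = -4 (k = -4 + 0 = -4)
b = 216 (b = -54*(-4) = 216)
A(I) = I
A(-11)*(7*(-4 + (-3 - 1*(-3))) + b) = -11*(7*(-4 + (-3 - 1*(-3))) + 216) = -11*(7*(-4 + (-3 + 3)) + 216) = -11*(7*(-4 + 0) + 216) = -11*(7*(-4) + 216) = -11*(-28 + 216) = -11*188 = -2068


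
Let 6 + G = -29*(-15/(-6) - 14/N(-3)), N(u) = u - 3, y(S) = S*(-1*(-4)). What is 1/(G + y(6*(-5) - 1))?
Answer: -6/1621 ≈ -0.0037014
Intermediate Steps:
y(S) = 4*S (y(S) = S*4 = 4*S)
N(u) = -3 + u
G = -877/6 (G = -6 - 29*(-15/(-6) - 14/(-3 - 3)) = -6 - 29*(-15*(-1/6) - 14/(-6)) = -6 - 29*(5/2 - 14*(-1/6)) = -6 - 29*(5/2 + 7/3) = -6 - 29*29/6 = -6 - 841/6 = -877/6 ≈ -146.17)
1/(G + y(6*(-5) - 1)) = 1/(-877/6 + 4*(6*(-5) - 1)) = 1/(-877/6 + 4*(-30 - 1)) = 1/(-877/6 + 4*(-31)) = 1/(-877/6 - 124) = 1/(-1621/6) = -6/1621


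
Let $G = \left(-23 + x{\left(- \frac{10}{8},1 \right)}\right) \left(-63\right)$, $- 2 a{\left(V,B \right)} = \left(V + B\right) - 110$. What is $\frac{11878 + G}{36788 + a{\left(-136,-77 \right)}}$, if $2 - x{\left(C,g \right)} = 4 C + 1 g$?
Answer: $\frac{1126}{3213} \approx 0.35045$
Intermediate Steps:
$x{\left(C,g \right)} = 2 - g - 4 C$ ($x{\left(C,g \right)} = 2 - \left(4 C + 1 g\right) = 2 - \left(4 C + g\right) = 2 - \left(g + 4 C\right) = 2 - g - 4 C$)
$a{\left(V,B \right)} = 55 - \frac{B}{2} - \frac{V}{2}$ ($a{\left(V,B \right)} = - \frac{\left(V + B\right) - 110}{2} = - \frac{\left(B + V\right) - 110}{2} = - \frac{-110 + B + V}{2} = 55 - \frac{B}{2} - \frac{V}{2}$)
$G = 1071$ ($G = \left(-23 - \left(-1 + 4 \left(-10\right) \frac{1}{8}\right)\right) \left(-63\right) = \left(-23 - -6\right) \left(-63\right) = \left(-23 + \left(2 - 1 + 5\right)\right) \left(-63\right) = \left(-23 + 6\right) \left(-63\right) = \left(-17\right) \left(-63\right) = 1071$)
$\frac{11878 + G}{36788 + a{\left(-136,-77 \right)}} = \frac{11878 + 1071}{36788 - - \frac{323}{2}} = \frac{12949}{36788 + \left(55 + \frac{77}{2} + 68\right)} = \frac{12949}{36788 + \frac{323}{2}} = \frac{12949}{\frac{73899}{2}} = 12949 \cdot \frac{2}{73899} = \frac{1126}{3213}$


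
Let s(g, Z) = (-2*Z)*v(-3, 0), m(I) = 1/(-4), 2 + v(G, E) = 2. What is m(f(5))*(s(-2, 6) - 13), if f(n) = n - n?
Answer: 13/4 ≈ 3.2500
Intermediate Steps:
f(n) = 0
v(G, E) = 0 (v(G, E) = -2 + 2 = 0)
m(I) = -1/4
s(g, Z) = 0 (s(g, Z) = -2*Z*0 = 0)
m(f(5))*(s(-2, 6) - 13) = -(0 - 13)/4 = -1/4*(-13) = 13/4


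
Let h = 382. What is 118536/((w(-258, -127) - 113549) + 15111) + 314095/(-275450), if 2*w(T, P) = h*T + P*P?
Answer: -10201943879/5128934090 ≈ -1.9891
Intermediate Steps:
w(T, P) = P**2/2 + 191*T (w(T, P) = (382*T + P*P)/2 = (382*T + P**2)/2 = (P**2 + 382*T)/2 = P**2/2 + 191*T)
118536/((w(-258, -127) - 113549) + 15111) + 314095/(-275450) = 118536/((((1/2)*(-127)**2 + 191*(-258)) - 113549) + 15111) + 314095/(-275450) = 118536/((((1/2)*16129 - 49278) - 113549) + 15111) + 314095*(-1/275450) = 118536/(((16129/2 - 49278) - 113549) + 15111) - 62819/55090 = 118536/((-82427/2 - 113549) + 15111) - 62819/55090 = 118536/(-309525/2 + 15111) - 62819/55090 = 118536/(-279303/2) - 62819/55090 = 118536*(-2/279303) - 62819/55090 = -79024/93101 - 62819/55090 = -10201943879/5128934090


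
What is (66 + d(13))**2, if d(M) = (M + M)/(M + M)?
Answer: 4489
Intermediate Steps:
d(M) = 1 (d(M) = (2*M)/((2*M)) = (2*M)*(1/(2*M)) = 1)
(66 + d(13))**2 = (66 + 1)**2 = 67**2 = 4489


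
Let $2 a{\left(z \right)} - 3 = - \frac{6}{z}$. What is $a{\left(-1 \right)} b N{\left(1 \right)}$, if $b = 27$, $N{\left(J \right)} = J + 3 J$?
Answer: $486$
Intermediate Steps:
$N{\left(J \right)} = 4 J$
$a{\left(z \right)} = \frac{3}{2} - \frac{3}{z}$ ($a{\left(z \right)} = \frac{3}{2} + \frac{\left(-6\right) \frac{1}{z}}{2} = \frac{3}{2} - \frac{3}{z}$)
$a{\left(-1 \right)} b N{\left(1 \right)} = \left(\frac{3}{2} - \frac{3}{-1}\right) 27 \cdot 4 \cdot 1 = \left(\frac{3}{2} - -3\right) 27 \cdot 4 = \left(\frac{3}{2} + 3\right) 27 \cdot 4 = \frac{9}{2} \cdot 27 \cdot 4 = \frac{243}{2} \cdot 4 = 486$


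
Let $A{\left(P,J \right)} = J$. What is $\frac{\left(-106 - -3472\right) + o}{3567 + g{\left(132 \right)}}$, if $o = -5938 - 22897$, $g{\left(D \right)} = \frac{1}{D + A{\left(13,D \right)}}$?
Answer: $- \frac{6723816}{941689} \approx -7.1402$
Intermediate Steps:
$g{\left(D \right)} = \frac{1}{2 D}$ ($g{\left(D \right)} = \frac{1}{D + D} = \frac{1}{2 D}$)
$o = -28835$ ($o = -5938 - 22897 = -28835$)
$\frac{\left(-106 - -3472\right) + o}{3567 + g{\left(132 \right)}} = \frac{\left(-106 - -3472\right) - 28835}{3567 + \frac{1}{2 \cdot 132}} = \frac{\left(-106 + 3472\right) - 28835}{3567 + \frac{1}{2} \cdot \frac{1}{132}} = \frac{3366 - 28835}{3567 + \frac{1}{264}} = - \frac{25469}{\frac{941689}{264}} = \left(-25469\right) \frac{264}{941689} = - \frac{6723816}{941689}$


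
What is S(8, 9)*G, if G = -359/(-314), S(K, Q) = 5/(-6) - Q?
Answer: -21181/1884 ≈ -11.243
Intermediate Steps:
S(K, Q) = -⅚ - Q (S(K, Q) = 5*(-⅙) - Q = -⅚ - Q)
G = 359/314 (G = -359*(-1/314) = 359/314 ≈ 1.1433)
S(8, 9)*G = (-⅚ - 1*9)*(359/314) = (-⅚ - 9)*(359/314) = -59/6*359/314 = -21181/1884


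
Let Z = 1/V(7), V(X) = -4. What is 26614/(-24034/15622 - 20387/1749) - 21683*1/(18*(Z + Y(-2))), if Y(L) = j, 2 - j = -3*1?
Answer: -34995153833153/15412280445 ≈ -2270.6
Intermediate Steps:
j = 5 (j = 2 - (-3) = 2 - 1*(-3) = 2 + 3 = 5)
Y(L) = 5
Z = -¼ (Z = 1/(-4) = -¼ ≈ -0.25000)
26614/(-24034/15622 - 20387/1749) - 21683*1/(18*(Z + Y(-2))) = 26614/(-24034/15622 - 20387/1749) - 21683*1/(18*(-¼ + 5)) = 26614/(-24034*1/15622 - 20387*1/1749) - 21683/(18*(19/4)) = 26614/(-12017/7811 - 20387/1749) - 21683/171/2 = 26614/(-180260590/13661439) - 21683*2/171 = 26614*(-13661439/180260590) - 43366/171 = -181792768773/90130295 - 43366/171 = -34995153833153/15412280445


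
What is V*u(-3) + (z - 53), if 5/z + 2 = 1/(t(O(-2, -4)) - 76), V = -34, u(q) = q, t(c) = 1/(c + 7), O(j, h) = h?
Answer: 21258/457 ≈ 46.516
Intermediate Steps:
t(c) = 1/(7 + c)
z = -1135/457 (z = 5/(-2 + 1/(1/(7 - 4) - 76)) = 5/(-2 + 1/(1/3 - 76)) = 5/(-2 + 1/(-227/3)) = 5/(-2 - 3/227) = 5/(-457/227) = 5*(-227/457) = -1135/457 ≈ -2.4836)
V*u(-3) + (z - 53) = -34*(-3) + (-1135/457 - 53) = 102 - 25356/457 = 21258/457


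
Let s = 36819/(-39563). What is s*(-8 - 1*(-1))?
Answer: 257733/39563 ≈ 6.5145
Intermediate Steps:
s = -36819/39563 (s = 36819*(-1/39563) = -36819/39563 ≈ -0.93064)
s*(-8 - 1*(-1)) = -36819*(-8 - 1*(-1))/39563 = -36819*(-8 + 1)/39563 = -36819/39563*(-7) = 257733/39563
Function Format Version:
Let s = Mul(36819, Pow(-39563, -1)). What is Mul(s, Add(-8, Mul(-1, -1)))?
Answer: Rational(257733, 39563) ≈ 6.5145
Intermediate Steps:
s = Rational(-36819, 39563) (s = Mul(36819, Rational(-1, 39563)) = Rational(-36819, 39563) ≈ -0.93064)
Mul(s, Add(-8, Mul(-1, -1))) = Mul(Rational(-36819, 39563), Add(-8, Mul(-1, -1))) = Mul(Rational(-36819, 39563), Add(-8, 1)) = Mul(Rational(-36819, 39563), -7) = Rational(257733, 39563)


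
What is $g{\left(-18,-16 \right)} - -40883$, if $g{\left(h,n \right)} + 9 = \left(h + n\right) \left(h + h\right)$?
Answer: $42098$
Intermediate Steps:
$g{\left(h,n \right)} = -9 + 2 h \left(h + n\right)$ ($g{\left(h,n \right)} = -9 + \left(h + n\right) \left(h + h\right) = -9 + \left(h + n\right) 2 h = -9 + 2 h \left(h + n\right)$)
$g{\left(-18,-16 \right)} - -40883 = \left(-9 + 2 \left(-18\right)^{2} + 2 \left(-18\right) \left(-16\right)\right) - -40883 = \left(-9 + 2 \cdot 324 + 576\right) + 40883 = \left(-9 + 648 + 576\right) + 40883 = 1215 + 40883 = 42098$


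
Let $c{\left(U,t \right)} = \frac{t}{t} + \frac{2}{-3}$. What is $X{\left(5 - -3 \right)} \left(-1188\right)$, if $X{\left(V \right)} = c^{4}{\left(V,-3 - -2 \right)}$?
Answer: $- \frac{44}{3} \approx -14.667$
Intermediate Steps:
$c{\left(U,t \right)} = \frac{1}{3}$ ($c{\left(U,t \right)} = 1 + 2 \left(- \frac{1}{3}\right) = 1 - \frac{2}{3} = \frac{1}{3}$)
$X{\left(V \right)} = \frac{1}{81}$ ($X{\left(V \right)} = \left(\frac{1}{3}\right)^{4} = \frac{1}{81}$)
$X{\left(5 - -3 \right)} \left(-1188\right) = \frac{1}{81} \left(-1188\right) = - \frac{44}{3}$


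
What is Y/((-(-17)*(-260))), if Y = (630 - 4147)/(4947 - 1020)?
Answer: 3517/17357340 ≈ 0.00020262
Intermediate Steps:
Y = -3517/3927 ≈ -0.89559
Y/((-(-17)*(-260))) = -3517/(3927*((-(-17)*(-260)))) = -3517/(3927*((-1*4420))) = -3517/3927/(-4420) = -3517/3927*(-1/4420) = 3517/17357340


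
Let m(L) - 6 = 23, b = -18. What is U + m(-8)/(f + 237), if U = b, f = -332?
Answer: -1739/95 ≈ -18.305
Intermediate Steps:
m(L) = 29 (m(L) = 6 + 23 = 29)
U = -18
U + m(-8)/(f + 237) = -18 + 29/(-332 + 237) = -18 + 29/(-95) = -18 - 1/95*29 = -18 - 29/95 = -1739/95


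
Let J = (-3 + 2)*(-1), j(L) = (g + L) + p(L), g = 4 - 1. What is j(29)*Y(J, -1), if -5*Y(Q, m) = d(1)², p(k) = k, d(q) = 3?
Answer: -549/5 ≈ -109.80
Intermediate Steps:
g = 3
j(L) = 3 + 2*L (j(L) = (3 + L) + L = 3 + 2*L)
J = 1 (J = -1*(-1) = 1)
Y(Q, m) = -9/5 (Y(Q, m) = -⅕*3² = -⅕*9 = -9/5)
j(29)*Y(J, -1) = (3 + 2*29)*(-9/5) = (3 + 58)*(-9/5) = 61*(-9/5) = -549/5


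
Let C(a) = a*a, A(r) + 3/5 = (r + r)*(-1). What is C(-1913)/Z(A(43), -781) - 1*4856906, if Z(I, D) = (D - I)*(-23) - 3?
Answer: -387761934101/79841 ≈ -4.8567e+6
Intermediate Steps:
A(r) = -⅗ - 2*r (A(r) = -⅗ + (r + r)*(-1) = -⅗ + (2*r)*(-1) = -⅗ - 2*r)
Z(I, D) = -3 - 23*D + 23*I (Z(I, D) = (-23*D + 23*I) - 3 = -3 - 23*D + 23*I)
C(a) = a²
C(-1913)/Z(A(43), -781) - 1*4856906 = (-1913)²/(-3 - 23*(-781) + 23*(-⅗ - 2*43)) - 1*4856906 = 3659569/(-3 + 17963 + 23*(-⅗ - 86)) - 4856906 = 3659569/(-3 + 17963 + 23*(-433/5)) - 4856906 = 3659569/(-3 + 17963 - 9959/5) - 4856906 = 3659569/(79841/5) - 4856906 = 3659569*(5/79841) - 4856906 = 18297845/79841 - 4856906 = -387761934101/79841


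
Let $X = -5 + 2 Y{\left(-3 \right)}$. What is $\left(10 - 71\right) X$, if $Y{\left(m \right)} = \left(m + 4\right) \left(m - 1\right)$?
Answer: $793$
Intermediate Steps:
$Y{\left(m \right)} = \left(-1 + m\right) \left(4 + m\right)$ ($Y{\left(m \right)} = \left(4 + m\right) \left(-1 + m\right) = \left(-1 + m\right) \left(4 + m\right)$)
$X = -13$ ($X = -5 + 2 \left(-4 + \left(-3\right)^{2} + 3 \left(-3\right)\right) = -5 + 2 \left(-4 + 9 - 9\right) = -5 + 2 \left(-4\right) = -5 - 8 = -13$)
$\left(10 - 71\right) X = \left(10 - 71\right) \left(-13\right) = \left(-61\right) \left(-13\right) = 793$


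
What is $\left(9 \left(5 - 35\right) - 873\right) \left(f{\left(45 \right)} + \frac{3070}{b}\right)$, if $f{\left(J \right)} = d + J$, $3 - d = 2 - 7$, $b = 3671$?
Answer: $- \frac{225894519}{3671} \approx -61535.0$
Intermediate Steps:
$d = 8$ ($d = 3 - \left(2 - 7\right) = 3 - -5 = 3 + 5 = 8$)
$f{\left(J \right)} = 8 + J$
$\left(9 \left(5 - 35\right) - 873\right) \left(f{\left(45 \right)} + \frac{3070}{b}\right) = \left(9 \left(5 - 35\right) - 873\right) \left(\left(8 + 45\right) + \frac{3070}{3671}\right) = \left(9 \left(-30\right) - 873\right) \left(53 + 3070 \cdot \frac{1}{3671}\right) = \left(-270 - 873\right) \left(53 + \frac{3070}{3671}\right) = \left(-1143\right) \frac{197633}{3671} = - \frac{225894519}{3671}$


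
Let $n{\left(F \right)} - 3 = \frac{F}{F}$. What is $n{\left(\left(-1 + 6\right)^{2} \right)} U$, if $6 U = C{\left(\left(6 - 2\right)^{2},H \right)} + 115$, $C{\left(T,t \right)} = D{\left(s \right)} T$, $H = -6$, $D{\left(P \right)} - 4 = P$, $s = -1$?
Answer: $\frac{326}{3} \approx 108.67$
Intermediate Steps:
$D{\left(P \right)} = 4 + P$
$C{\left(T,t \right)} = 3 T$ ($C{\left(T,t \right)} = \left(4 - 1\right) T = 3 T$)
$n{\left(F \right)} = 4$ ($n{\left(F \right)} = 3 + \frac{F}{F} = 3 + 1 = 4$)
$U = \frac{163}{6}$ ($U = \frac{3 \left(6 - 2\right)^{2} + 115}{6} = \frac{3 \cdot 4^{2} + 115}{6} = \frac{3 \cdot 16 + 115}{6} = \frac{48 + 115}{6} = \frac{1}{6} \cdot 163 = \frac{163}{6} \approx 27.167$)
$n{\left(\left(-1 + 6\right)^{2} \right)} U = 4 \cdot \frac{163}{6} = \frac{326}{3}$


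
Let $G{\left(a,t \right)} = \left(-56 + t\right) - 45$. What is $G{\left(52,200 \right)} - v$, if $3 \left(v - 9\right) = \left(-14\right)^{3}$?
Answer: $\frac{3014}{3} \approx 1004.7$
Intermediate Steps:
$G{\left(a,t \right)} = -101 + t$
$v = - \frac{2717}{3}$ ($v = 9 + \frac{\left(-14\right)^{3}}{3} = 9 + \frac{1}{3} \left(-2744\right) = 9 - \frac{2744}{3} = - \frac{2717}{3} \approx -905.67$)
$G{\left(52,200 \right)} - v = \left(-101 + 200\right) - - \frac{2717}{3} = 99 + \frac{2717}{3} = \frac{3014}{3}$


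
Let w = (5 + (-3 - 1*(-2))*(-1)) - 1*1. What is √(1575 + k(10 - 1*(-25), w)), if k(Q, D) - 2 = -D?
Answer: 2*√393 ≈ 39.648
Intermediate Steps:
w = 5 (w = (5 + (-3 + 2)*(-1)) - 1 = (5 - 1*(-1)) - 1 = (5 + 1) - 1 = 6 - 1 = 5)
k(Q, D) = 2 - D
√(1575 + k(10 - 1*(-25), w)) = √(1575 + (2 - 1*5)) = √(1575 + (2 - 5)) = √(1575 - 3) = √1572 = 2*√393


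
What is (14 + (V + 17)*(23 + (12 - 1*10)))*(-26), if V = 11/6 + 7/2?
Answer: -44642/3 ≈ -14881.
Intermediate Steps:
V = 16/3 (V = 11*(⅙) + 7*(½) = 11/6 + 7/2 = 16/3 ≈ 5.3333)
(14 + (V + 17)*(23 + (12 - 1*10)))*(-26) = (14 + (16/3 + 17)*(23 + (12 - 1*10)))*(-26) = (14 + 67*(23 + (12 - 10))/3)*(-26) = (14 + 67*(23 + 2)/3)*(-26) = (14 + (67/3)*25)*(-26) = (14 + 1675/3)*(-26) = (1717/3)*(-26) = -44642/3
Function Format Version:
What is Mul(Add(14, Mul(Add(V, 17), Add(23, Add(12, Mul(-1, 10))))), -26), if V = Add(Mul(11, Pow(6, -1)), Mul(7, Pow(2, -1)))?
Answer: Rational(-44642, 3) ≈ -14881.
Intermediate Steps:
V = Rational(16, 3) (V = Add(Mul(11, Rational(1, 6)), Mul(7, Rational(1, 2))) = Add(Rational(11, 6), Rational(7, 2)) = Rational(16, 3) ≈ 5.3333)
Mul(Add(14, Mul(Add(V, 17), Add(23, Add(12, Mul(-1, 10))))), -26) = Mul(Add(14, Mul(Add(Rational(16, 3), 17), Add(23, Add(12, Mul(-1, 10))))), -26) = Mul(Add(14, Mul(Rational(67, 3), Add(23, Add(12, -10)))), -26) = Mul(Add(14, Mul(Rational(67, 3), Add(23, 2))), -26) = Mul(Add(14, Mul(Rational(67, 3), 25)), -26) = Mul(Add(14, Rational(1675, 3)), -26) = Mul(Rational(1717, 3), -26) = Rational(-44642, 3)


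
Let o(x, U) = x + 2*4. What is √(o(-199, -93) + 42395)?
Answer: 2*√10551 ≈ 205.44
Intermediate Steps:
o(x, U) = 8 + x (o(x, U) = x + 8 = 8 + x)
√(o(-199, -93) + 42395) = √((8 - 199) + 42395) = √(-191 + 42395) = √42204 = 2*√10551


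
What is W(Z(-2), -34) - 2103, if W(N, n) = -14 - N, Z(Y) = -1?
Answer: -2116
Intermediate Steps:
W(Z(-2), -34) - 2103 = (-14 - 1*(-1)) - 2103 = (-14 + 1) - 2103 = -13 - 2103 = -2116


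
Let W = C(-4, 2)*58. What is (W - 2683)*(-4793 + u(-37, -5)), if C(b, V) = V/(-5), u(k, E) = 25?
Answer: 64515808/5 ≈ 1.2903e+7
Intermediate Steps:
C(b, V) = -V/5 (C(b, V) = V*(-⅕) = -V/5)
W = -116/5 (W = -⅕*2*58 = -⅖*58 = -116/5 ≈ -23.200)
(W - 2683)*(-4793 + u(-37, -5)) = (-116/5 - 2683)*(-4793 + 25) = -13531/5*(-4768) = 64515808/5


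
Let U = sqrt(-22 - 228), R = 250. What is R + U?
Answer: 250 + 5*I*sqrt(10) ≈ 250.0 + 15.811*I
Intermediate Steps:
U = 5*I*sqrt(10) (U = sqrt(-250) = 5*I*sqrt(10) ≈ 15.811*I)
R + U = 250 + 5*I*sqrt(10)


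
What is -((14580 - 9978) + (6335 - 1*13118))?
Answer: 2181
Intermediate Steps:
-((14580 - 9978) + (6335 - 1*13118)) = -(4602 + (6335 - 13118)) = -(4602 - 6783) = -1*(-2181) = 2181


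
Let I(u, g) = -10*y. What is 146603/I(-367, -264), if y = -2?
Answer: 146603/20 ≈ 7330.1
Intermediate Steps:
I(u, g) = 20 (I(u, g) = -10*(-2) = 20)
146603/I(-367, -264) = 146603/20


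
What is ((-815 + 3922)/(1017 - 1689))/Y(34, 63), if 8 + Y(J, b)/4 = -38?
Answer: 3107/123648 ≈ 0.025128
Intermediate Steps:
Y(J, b) = -184 (Y(J, b) = -32 + 4*(-38) = -32 - 152 = -184)
((-815 + 3922)/(1017 - 1689))/Y(34, 63) = ((-815 + 3922)/(1017 - 1689))/(-184) = (3107/(-672))*(-1/184) = (3107*(-1/672))*(-1/184) = -3107/672*(-1/184) = 3107/123648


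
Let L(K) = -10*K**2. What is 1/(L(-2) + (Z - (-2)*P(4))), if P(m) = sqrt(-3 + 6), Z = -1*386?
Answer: -71/30244 - sqrt(3)/90732 ≈ -0.0023667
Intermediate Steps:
Z = -386
P(m) = sqrt(3)
1/(L(-2) + (Z - (-2)*P(4))) = 1/(-10*(-2)**2 + (-386 - (-2)*sqrt(3))) = 1/(-10*4 + (-386 + 2*sqrt(3))) = 1/(-40 + (-386 + 2*sqrt(3))) = 1/(-426 + 2*sqrt(3))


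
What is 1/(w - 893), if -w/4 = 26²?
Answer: -1/3597 ≈ -0.00027801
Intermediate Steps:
w = -2704 (w = -4*26² = -4*676 = -2704)
1/(w - 893) = 1/(-2704 - 893) = 1/(-3597) = -1/3597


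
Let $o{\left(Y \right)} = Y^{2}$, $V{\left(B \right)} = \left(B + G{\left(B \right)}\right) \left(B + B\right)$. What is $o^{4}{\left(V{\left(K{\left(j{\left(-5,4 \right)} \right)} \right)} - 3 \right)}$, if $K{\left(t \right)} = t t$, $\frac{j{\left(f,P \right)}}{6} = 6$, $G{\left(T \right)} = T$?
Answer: $4151054198131865162419677352236027617493181985889368481$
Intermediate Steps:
$j{\left(f,P \right)} = 36$ ($j{\left(f,P \right)} = 6 \cdot 6 = 36$)
$K{\left(t \right)} = t^{2}$
$V{\left(B \right)} = 4 B^{2}$ ($V{\left(B \right)} = \left(B + B\right) \left(B + B\right) = 2 B 2 B = 4 B^{2}$)
$o^{4}{\left(V{\left(K{\left(j{\left(-5,4 \right)} \right)} \right)} - 3 \right)} = \left(\left(4 \left(36^{2}\right)^{2} - 3\right)^{2}\right)^{4} = \left(\left(4 \cdot 1296^{2} - 3\right)^{2}\right)^{4} = \left(\left(4 \cdot 1679616 - 3\right)^{2}\right)^{4} = \left(\left(6718464 - 3\right)^{2}\right)^{4} = \left(6718461^{2}\right)^{4} = 45137718208521^{4} = 4151054198131865162419677352236027617493181985889368481$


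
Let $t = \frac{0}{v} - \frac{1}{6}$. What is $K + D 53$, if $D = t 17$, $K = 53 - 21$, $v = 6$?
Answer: $- \frac{709}{6} \approx -118.17$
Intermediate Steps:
$K = 32$
$t = - \frac{1}{6}$ ($t = \frac{0}{6} - \frac{1}{6} = 0 \cdot \frac{1}{6} - \frac{1}{6} = 0 - \frac{1}{6} = - \frac{1}{6} \approx -0.16667$)
$D = - \frac{17}{6}$ ($D = \left(- \frac{1}{6}\right) 17 = - \frac{17}{6} \approx -2.8333$)
$K + D 53 = 32 - \frac{901}{6} = - \frac{709}{6}$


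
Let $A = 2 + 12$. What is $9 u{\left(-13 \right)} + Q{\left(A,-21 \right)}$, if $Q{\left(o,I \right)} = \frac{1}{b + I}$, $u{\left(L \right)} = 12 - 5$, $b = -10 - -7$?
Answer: $\frac{1511}{24} \approx 62.958$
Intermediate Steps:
$A = 14$
$b = -3$ ($b = -10 + 7 = -3$)
$u{\left(L \right)} = 7$ ($u{\left(L \right)} = 12 - 5 = 7$)
$Q{\left(o,I \right)} = \frac{1}{-3 + I}$
$9 u{\left(-13 \right)} + Q{\left(A,-21 \right)} = 9 \cdot 7 + \frac{1}{-3 - 21} = 63 + \frac{1}{-24} = 63 - \frac{1}{24} = \frac{1511}{24}$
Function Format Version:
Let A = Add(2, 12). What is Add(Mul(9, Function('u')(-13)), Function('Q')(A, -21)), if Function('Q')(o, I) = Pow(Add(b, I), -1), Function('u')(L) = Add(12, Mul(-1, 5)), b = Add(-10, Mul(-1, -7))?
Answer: Rational(1511, 24) ≈ 62.958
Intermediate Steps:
A = 14
b = -3 (b = Add(-10, 7) = -3)
Function('u')(L) = 7 (Function('u')(L) = Add(12, -5) = 7)
Function('Q')(o, I) = Pow(Add(-3, I), -1)
Add(Mul(9, Function('u')(-13)), Function('Q')(A, -21)) = Add(Mul(9, 7), Pow(Add(-3, -21), -1)) = Add(63, Pow(-24, -1)) = Add(63, Rational(-1, 24)) = Rational(1511, 24)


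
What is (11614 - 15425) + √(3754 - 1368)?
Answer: -3811 + √2386 ≈ -3762.2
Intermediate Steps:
(11614 - 15425) + √(3754 - 1368) = -3811 + √2386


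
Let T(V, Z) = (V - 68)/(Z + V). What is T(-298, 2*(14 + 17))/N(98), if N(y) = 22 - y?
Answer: -183/8968 ≈ -0.020406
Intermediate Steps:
T(V, Z) = (-68 + V)/(V + Z)
T(-298, 2*(14 + 17))/N(98) = ((-68 - 298)/(-298 + 2*(14 + 17)))/(22 - 1*98) = (-366/(-298 + 2*31))/(22 - 98) = (-366/(-298 + 62))/(-76) = (-366/(-236))*(-1/76) = -1/236*(-366)*(-1/76) = (183/118)*(-1/76) = -183/8968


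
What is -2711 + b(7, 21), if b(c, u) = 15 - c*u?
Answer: -2843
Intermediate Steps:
b(c, u) = 15 - c*u
-2711 + b(7, 21) = -2711 + (15 - 1*7*21) = -2711 + (15 - 147) = -2711 - 132 = -2843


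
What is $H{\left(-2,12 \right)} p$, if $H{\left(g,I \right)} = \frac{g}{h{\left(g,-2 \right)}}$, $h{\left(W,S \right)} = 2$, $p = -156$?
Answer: $156$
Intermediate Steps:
$H{\left(g,I \right)} = \frac{g}{2}$
$H{\left(-2,12 \right)} p = \frac{1}{2} \left(-2\right) \left(-156\right) = \left(-1\right) \left(-156\right) = 156$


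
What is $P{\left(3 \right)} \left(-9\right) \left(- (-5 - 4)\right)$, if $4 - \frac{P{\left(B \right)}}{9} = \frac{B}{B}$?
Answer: $-2187$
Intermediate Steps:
$P{\left(B \right)} = 27$ ($P{\left(B \right)} = 36 - 9 \frac{B}{B} = 36 - 9 = 27$)
$P{\left(3 \right)} \left(-9\right) \left(- (-5 - 4)\right) = 27 \left(-9\right) \left(- (-5 - 4)\right) = - 243 \left(\left(-1\right) \left(-9\right)\right) = \left(-243\right) 9 = -2187$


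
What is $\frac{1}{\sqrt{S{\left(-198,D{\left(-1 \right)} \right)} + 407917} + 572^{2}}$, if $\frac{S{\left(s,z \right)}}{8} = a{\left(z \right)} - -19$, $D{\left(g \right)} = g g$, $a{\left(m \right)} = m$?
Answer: $\frac{327184}{107048961779} - \frac{\sqrt{408077}}{107048961779} \approx 3.0504 \cdot 10^{-6}$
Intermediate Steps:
$D{\left(g \right)} = g^{2}$
$S{\left(s,z \right)} = 152 + 8 z$ ($S{\left(s,z \right)} = 8 \left(z - -19\right) = 8 \left(z + 19\right) = 8 \left(19 + z\right) = 152 + 8 z$)
$\frac{1}{\sqrt{S{\left(-198,D{\left(-1 \right)} \right)} + 407917} + 572^{2}} = \frac{1}{\sqrt{\left(152 + 8 \left(-1\right)^{2}\right) + 407917} + 572^{2}} = \frac{1}{\sqrt{\left(152 + 8 \cdot 1\right) + 407917} + 327184} = \frac{1}{\sqrt{\left(152 + 8\right) + 407917} + 327184} = \frac{1}{\sqrt{160 + 407917} + 327184} = \frac{1}{\sqrt{408077} + 327184} = \frac{1}{327184 + \sqrt{408077}}$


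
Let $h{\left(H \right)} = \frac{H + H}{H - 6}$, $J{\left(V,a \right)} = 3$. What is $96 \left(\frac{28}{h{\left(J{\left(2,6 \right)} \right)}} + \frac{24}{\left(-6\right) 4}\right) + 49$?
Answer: $-1391$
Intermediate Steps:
$h{\left(H \right)} = \frac{2 H}{-6 + H}$
$96 \left(\frac{28}{h{\left(J{\left(2,6 \right)} \right)}} + \frac{24}{\left(-6\right) 4}\right) + 49 = 96 \left(\frac{28}{2 \cdot 3 \frac{1}{-6 + 3}} + \frac{24}{\left(-6\right) 4}\right) + 49 = 96 \left(\frac{28}{2 \cdot 3 \frac{1}{-3}} + \frac{24}{-24}\right) + 49 = 96 \left(\frac{28}{2 \cdot 3 \left(- \frac{1}{3}\right)} + 24 \left(- \frac{1}{24}\right)\right) + 49 = 96 \left(\frac{28}{-2} - 1\right) + 49 = 96 \left(28 \left(- \frac{1}{2}\right) - 1\right) + 49 = 96 \left(-14 - 1\right) + 49 = 96 \left(-15\right) + 49 = -1440 + 49 = -1391$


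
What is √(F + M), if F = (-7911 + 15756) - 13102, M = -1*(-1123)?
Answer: I*√4134 ≈ 64.296*I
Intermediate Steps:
M = 1123
F = -5257 (F = 7845 - 13102 = -5257)
√(F + M) = √(-5257 + 1123) = √(-4134) = I*√4134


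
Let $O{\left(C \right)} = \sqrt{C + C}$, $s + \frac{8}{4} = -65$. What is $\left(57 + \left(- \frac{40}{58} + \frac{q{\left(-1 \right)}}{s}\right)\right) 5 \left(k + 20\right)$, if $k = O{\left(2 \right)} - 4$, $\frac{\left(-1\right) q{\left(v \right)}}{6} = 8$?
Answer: $\frac{9972270}{1943} \approx 5132.4$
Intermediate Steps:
$s = -67$ ($s = -2 - 65 = -67$)
$q{\left(v \right)} = -48$ ($q{\left(v \right)} = \left(-6\right) 8 = -48$)
$O{\left(C \right)} = \sqrt{2} \sqrt{C}$ ($O{\left(C \right)} = \sqrt{2 C} = \sqrt{2} \sqrt{C}$)
$k = -2$ ($k = \sqrt{2} \sqrt{2} - 4 = 2 - 4 = -2$)
$\left(57 + \left(- \frac{40}{58} + \frac{q{\left(-1 \right)}}{s}\right)\right) 5 \left(k + 20\right) = \left(57 - \left(- \frac{48}{67} + \frac{20}{29}\right)\right) 5 \left(-2 + 20\right) = \left(57 - - \frac{52}{1943}\right) 5 \cdot 18 = \left(57 + \left(- \frac{20}{29} + \frac{48}{67}\right)\right) 90 = \left(57 + \frac{52}{1943}\right) 90 = \frac{110803}{1943} \cdot 90 = \frac{9972270}{1943}$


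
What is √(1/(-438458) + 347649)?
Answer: √66833927239798378/438458 ≈ 589.62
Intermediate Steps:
√(1/(-438458) + 347649) = √(-1/438458 + 347649) = √(152429485241/438458) = √66833927239798378/438458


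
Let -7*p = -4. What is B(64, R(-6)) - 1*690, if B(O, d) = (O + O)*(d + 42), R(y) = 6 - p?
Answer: 37666/7 ≈ 5380.9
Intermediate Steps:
p = 4/7 (p = -⅐*(-4) = 4/7 ≈ 0.57143)
R(y) = 38/7 (R(y) = 6 - 1*4/7 = 6 - 4/7 = 38/7)
B(O, d) = 2*O*(42 + d) (B(O, d) = (2*O)*(42 + d) = 2*O*(42 + d))
B(64, R(-6)) - 1*690 = 2*64*(42 + 38/7) - 1*690 = 2*64*(332/7) - 690 = 42496/7 - 690 = 37666/7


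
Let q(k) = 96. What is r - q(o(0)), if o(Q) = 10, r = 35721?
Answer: 35625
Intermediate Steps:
r - q(o(0)) = 35721 - 1*96 = 35721 - 96 = 35625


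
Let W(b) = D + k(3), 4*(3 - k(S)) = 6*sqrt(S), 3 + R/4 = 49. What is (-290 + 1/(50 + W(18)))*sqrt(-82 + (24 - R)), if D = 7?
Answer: -15282410*I*sqrt(2)/4791 + 22*I*sqrt(6)/4791 ≈ -4511.1*I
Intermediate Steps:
R = 184 (R = -12 + 4*49 = -12 + 196 = 184)
k(S) = 3 - 3*sqrt(S)/2
W(b) = 10 - 3*sqrt(3)/2 (W(b) = 7 + (3 - 3*sqrt(3)/2) = 10 - 3*sqrt(3)/2)
(-290 + 1/(50 + W(18)))*sqrt(-82 + (24 - R)) = (-290 + 1/(50 + (10 - 3*sqrt(3)/2)))*sqrt(-82 + (24 - 1*184)) = (-290 + 1/(60 - 3*sqrt(3)/2))*sqrt(-82 + (24 - 184)) = (-290 + 1/(60 - 3*sqrt(3)/2))*sqrt(-82 - 160) = (-290 + 1/(60 - 3*sqrt(3)/2))*sqrt(-242) = (-290 + 1/(60 - 3*sqrt(3)/2))*(11*I*sqrt(2)) = 11*I*sqrt(2)*(-290 + 1/(60 - 3*sqrt(3)/2))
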